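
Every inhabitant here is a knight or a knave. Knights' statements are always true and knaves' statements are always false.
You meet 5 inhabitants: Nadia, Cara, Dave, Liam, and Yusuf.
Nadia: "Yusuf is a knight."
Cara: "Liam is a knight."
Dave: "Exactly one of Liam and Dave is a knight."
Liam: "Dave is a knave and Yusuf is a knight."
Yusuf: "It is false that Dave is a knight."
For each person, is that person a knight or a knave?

Nadia is a knave, Cara is a knave, Dave is a knight, Liam is a knave, and Yusuf is a knave.

Suppose Nadia is a knight. Then Nadia's statement "Yusuf is a knight" would have to be true. Checking the 16 ways to assign the others, none is consistent with every speaker.
(For instance, with Cara=knave, Dave=knight, Liam=knave, Yusuf=knave, Nadia's claim "Yusuf is a knight" comes out false where it would need to be true.)
So Nadia must be a knave, making "Yusuf is a knight" false. Taking Nadia=knave, Cara=knave, Dave=knight, Liam=knave, Yusuf=knave, each remaining statement checks out:
  Cara (knave): "Liam is a knight" — false. ✓
  Dave (knight): "exactly one of Liam and Dave is a knight" — true. ✓
  Liam (knave): "Dave is a knave and Yusuf is a knight" — false. ✓
  Yusuf (knave): "it is false that Dave is a knight" — false. ✓
This is the unique consistent assignment.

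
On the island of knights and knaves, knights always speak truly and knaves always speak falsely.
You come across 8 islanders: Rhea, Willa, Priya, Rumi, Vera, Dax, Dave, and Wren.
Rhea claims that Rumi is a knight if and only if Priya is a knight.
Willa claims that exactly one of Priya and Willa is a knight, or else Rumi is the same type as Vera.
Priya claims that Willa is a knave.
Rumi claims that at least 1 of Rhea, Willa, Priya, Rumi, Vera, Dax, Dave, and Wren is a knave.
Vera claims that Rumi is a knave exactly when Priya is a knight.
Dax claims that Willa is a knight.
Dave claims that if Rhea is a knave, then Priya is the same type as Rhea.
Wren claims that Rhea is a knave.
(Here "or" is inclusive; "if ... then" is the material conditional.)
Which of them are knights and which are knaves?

Rhea is a knave, Willa is a knight, Priya is a knave, Rumi is a knight, Vera is a knight, Dax is a knight, Dave is a knight, and Wren is a knight.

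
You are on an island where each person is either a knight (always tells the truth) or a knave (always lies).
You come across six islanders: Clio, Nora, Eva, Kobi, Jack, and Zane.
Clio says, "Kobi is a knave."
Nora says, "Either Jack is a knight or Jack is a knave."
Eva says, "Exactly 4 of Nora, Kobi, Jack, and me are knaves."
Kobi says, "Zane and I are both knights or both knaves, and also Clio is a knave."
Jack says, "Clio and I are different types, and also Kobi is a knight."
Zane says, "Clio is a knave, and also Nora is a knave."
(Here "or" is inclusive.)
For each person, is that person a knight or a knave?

Clio is a knight, Nora is a knight, Eva is a knave, Kobi is a knave, Jack is a knave, and Zane is a knave.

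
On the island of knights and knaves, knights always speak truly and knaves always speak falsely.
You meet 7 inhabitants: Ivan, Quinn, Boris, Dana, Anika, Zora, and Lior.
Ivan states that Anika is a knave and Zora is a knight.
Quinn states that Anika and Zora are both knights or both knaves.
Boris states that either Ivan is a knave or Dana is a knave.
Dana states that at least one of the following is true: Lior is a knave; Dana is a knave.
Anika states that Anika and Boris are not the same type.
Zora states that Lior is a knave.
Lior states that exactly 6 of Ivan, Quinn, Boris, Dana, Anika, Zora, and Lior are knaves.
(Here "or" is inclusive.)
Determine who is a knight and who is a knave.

Ivan is a knight, Quinn is a knave, Boris is a knave, Dana is a knight, Anika is a knave, Zora is a knight, and Lior is a knave.

As a knight, Ivan's statement "Anika is a knave and Zora is a knight" should be True; it is.
Quinn is a knave; "Anika and Zora are both knights or both knaves" is False, as required.
As a knave, Boris's statement "either Ivan is a knave or Dana is a knave" should be False; it is.
Dana (knight): "at least one of the following is true: Lior is a knave; Dana is a knave" — True. ✓
Anika is a knave, and the claim "Anika and Boris are not the same type" is indeed False.
Zora (knight): "Lior is a knave" — True. ✓
Lior is a knave, and the claim "exactly 6 of Ivan, Quinn, Boris, Dana, Anika, Zora, and Lior are knaves" is indeed False.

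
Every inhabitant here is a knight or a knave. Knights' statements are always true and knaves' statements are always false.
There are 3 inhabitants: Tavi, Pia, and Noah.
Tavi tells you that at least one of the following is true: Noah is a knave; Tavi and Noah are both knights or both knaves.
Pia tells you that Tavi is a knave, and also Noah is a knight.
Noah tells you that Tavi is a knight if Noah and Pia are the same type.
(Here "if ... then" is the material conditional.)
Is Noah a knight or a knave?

Consistent assignments: {Tavi=knight, Pia=knave, Noah=knight}
In every consistent assignment, Noah is a knight.

Noah is a knight.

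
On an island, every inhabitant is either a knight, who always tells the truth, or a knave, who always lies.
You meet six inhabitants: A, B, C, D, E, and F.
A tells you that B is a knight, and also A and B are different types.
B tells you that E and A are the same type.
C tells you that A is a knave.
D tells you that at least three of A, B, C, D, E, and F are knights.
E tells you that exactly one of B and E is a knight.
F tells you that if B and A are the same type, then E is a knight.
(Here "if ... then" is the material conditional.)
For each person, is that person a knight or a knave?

A is a knave, and the claim "B is a knight, and also A and B are different types" is indeed false.
B is a knave, so "E and A are the same type" must be false — and it is.
C is a knight, so "A is a knave" must be True — and it is.
D is a knight, and the claim "at least three of A, B, C, D, E, and F are knights" is indeed True.
E is a knight; "exactly one of B and E is a knight" is True, as required.
F is a knight, and the claim "if B and A are the same type, then E is a knight" is indeed True.

A is a knave, B is a knave, C is a knight, D is a knight, E is a knight, and F is a knight.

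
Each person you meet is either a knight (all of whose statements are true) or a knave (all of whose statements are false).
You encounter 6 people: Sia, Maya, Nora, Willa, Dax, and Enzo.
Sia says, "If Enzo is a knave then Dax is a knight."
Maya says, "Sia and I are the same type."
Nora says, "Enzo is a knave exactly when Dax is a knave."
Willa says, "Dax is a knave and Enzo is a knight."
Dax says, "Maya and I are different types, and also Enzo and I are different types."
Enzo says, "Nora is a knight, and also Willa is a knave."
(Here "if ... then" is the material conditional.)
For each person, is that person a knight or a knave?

Knights: Sia and Dax. Knaves: Maya, Nora, Willa, and Enzo.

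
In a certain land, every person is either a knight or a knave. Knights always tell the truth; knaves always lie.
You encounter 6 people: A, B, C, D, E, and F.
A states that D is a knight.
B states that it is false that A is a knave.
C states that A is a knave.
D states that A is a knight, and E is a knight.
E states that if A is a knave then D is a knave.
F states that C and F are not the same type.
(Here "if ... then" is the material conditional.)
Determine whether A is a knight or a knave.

Consistent assignments: {A=knight, B=knight, C=knave, D=knight, E=knight, F=knight}; {A=knight, B=knight, C=knave, D=knight, E=knight, F=knave}
In every consistent assignment, A is a knight.

A is a knight.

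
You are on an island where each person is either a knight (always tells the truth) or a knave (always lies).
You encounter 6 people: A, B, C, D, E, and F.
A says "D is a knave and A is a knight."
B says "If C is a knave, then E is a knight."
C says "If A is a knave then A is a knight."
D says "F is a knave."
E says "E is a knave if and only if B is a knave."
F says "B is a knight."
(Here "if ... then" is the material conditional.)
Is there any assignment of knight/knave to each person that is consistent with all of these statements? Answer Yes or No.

Yes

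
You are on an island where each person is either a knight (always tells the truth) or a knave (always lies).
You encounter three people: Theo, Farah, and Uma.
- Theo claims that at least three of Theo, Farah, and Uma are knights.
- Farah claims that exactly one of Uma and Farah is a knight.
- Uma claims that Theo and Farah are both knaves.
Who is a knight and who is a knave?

Knights: Farah. Knaves: Theo and Uma.

Theo is a knave; "at least three of Theo, Farah, and Uma are knights" is False, as required.
Farah is a knight, and the claim "exactly one of Uma and Farah is a knight" is indeed true.
As a knave, Uma's statement "Theo and Farah are both knaves" should be False; it is.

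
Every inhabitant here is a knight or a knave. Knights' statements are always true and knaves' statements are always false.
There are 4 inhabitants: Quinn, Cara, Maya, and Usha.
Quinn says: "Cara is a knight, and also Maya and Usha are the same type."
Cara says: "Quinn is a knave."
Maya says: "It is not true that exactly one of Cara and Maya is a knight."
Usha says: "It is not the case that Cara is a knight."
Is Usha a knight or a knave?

Usha is a knave.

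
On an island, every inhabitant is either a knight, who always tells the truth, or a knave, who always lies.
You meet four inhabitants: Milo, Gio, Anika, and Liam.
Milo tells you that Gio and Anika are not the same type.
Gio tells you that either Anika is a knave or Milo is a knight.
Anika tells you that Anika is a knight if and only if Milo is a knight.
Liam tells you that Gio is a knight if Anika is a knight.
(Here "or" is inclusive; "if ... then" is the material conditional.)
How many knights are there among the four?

The unique consistent assignment is Milo=knight, Gio=knight, Anika=knave, Liam=knight.
That has 3 knights.

3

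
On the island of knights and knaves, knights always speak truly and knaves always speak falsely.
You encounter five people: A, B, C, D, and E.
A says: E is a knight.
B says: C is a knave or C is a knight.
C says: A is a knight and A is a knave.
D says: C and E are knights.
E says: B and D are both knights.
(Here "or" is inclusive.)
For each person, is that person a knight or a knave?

A is a knave, B is a knight, C is a knave, D is a knave, and E is a knave.

As a knave, A's statement "E is a knight" should be False; it is.
B is a knight; "C is a knave or C is a knight" is true, as required.
Since C is a knave, "A is a knight and A is a knave" needs to be False, which holds.
Since D is a knave, "C and E are knights" needs to be False, which holds.
Since E is a knave, "B and D are both knights" needs to be False, which holds.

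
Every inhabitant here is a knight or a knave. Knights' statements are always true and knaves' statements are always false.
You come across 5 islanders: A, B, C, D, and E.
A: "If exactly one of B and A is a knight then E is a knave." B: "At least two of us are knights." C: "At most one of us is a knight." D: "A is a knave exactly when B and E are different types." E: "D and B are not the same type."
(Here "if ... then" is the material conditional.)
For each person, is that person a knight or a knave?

A is a knave, and the claim "if exactly one of B and A is a knight then E is a knave" is indeed false.
B is a knight; "at least two of us are knights" is true, as required.
C (knave): "at most one of us is a knight" — false. ✓
D is a knave, so "A is a knave exactly when B and E are different types" must be false — and it is.
Since E is a knight, "D and B are not the same type" needs to be true, which holds.

A is a knave, B is a knight, C is a knave, D is a knave, and E is a knight.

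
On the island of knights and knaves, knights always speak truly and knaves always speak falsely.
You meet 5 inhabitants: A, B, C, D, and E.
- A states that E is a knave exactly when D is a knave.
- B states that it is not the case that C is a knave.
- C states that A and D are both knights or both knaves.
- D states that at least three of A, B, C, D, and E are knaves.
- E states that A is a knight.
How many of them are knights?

1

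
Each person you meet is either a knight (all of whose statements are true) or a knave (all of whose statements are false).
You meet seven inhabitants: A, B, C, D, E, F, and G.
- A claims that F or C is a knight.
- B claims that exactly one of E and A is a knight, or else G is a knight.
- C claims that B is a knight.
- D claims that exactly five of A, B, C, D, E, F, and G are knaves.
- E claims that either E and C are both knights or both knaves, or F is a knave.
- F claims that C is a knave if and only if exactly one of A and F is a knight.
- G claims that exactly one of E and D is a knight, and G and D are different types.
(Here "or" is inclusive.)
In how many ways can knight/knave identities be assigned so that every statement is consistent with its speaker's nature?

3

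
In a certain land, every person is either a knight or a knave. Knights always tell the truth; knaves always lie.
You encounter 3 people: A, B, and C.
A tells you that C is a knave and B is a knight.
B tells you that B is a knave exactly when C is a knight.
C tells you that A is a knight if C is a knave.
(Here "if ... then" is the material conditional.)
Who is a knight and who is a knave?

Knights: none. Knaves: A, B, and C.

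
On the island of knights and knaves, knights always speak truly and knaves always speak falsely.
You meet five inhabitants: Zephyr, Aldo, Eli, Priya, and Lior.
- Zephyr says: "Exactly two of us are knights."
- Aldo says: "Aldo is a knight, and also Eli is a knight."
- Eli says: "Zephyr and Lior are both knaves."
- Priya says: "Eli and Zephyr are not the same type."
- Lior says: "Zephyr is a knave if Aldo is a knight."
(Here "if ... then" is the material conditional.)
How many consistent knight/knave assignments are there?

1

Consistent assignments:
  Zephyr=knave, Aldo=knave, Eli=knave, Priya=knave, Lior=knight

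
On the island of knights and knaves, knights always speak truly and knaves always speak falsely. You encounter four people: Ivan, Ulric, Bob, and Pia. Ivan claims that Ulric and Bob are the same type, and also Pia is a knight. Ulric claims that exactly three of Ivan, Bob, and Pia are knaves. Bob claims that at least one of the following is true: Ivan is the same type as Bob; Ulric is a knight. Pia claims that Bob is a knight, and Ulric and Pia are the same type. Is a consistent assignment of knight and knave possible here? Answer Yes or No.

No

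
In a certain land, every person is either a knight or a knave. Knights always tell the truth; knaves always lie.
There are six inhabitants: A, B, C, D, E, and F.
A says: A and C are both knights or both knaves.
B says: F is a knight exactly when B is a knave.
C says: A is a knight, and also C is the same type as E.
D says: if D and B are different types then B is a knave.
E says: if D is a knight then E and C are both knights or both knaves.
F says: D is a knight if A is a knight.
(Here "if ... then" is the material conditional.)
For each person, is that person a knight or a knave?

A is a knight, B is a knight, C is a knight, D is a knave, E is a knight, and F is a knave.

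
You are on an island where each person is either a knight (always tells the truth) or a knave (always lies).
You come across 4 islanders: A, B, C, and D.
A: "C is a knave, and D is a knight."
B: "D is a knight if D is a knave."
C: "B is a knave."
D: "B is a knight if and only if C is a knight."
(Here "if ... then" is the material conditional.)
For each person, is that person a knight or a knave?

A is a knave, B is a knave, C is a knight, and D is a knave.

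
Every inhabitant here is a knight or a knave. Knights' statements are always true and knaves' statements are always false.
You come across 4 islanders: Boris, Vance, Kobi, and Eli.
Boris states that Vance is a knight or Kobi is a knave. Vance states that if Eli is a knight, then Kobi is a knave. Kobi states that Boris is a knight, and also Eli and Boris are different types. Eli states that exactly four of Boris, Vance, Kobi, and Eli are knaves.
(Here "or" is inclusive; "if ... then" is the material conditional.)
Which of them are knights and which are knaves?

Boris is a knight, Vance is a knight, Kobi is a knight, and Eli is a knave.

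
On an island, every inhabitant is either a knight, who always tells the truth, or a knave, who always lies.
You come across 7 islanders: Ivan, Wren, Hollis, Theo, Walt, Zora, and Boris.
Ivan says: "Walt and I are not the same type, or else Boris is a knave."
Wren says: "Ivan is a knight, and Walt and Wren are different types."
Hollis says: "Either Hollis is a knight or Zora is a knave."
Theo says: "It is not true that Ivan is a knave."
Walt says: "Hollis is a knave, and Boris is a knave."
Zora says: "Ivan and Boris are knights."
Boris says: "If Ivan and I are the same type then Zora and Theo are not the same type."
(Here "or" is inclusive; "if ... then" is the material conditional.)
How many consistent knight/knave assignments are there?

Consistent assignments:
  Ivan=knave, Wren=knave, Hollis=knight, Theo=knave, Walt=knave, Zora=knave, Boris=knight

1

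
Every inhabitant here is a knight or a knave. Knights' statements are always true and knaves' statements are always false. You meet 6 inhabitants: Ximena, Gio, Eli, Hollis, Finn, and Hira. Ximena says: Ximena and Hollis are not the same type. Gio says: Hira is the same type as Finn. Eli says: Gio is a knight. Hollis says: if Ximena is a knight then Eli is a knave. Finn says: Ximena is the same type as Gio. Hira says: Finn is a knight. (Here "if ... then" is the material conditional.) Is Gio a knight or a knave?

Consistent assignments: {Ximena=knight, Gio=knight, Eli=knight, Hollis=knave, Finn=knight, Hira=knight}
In every consistent assignment, Gio is a knight.

Gio is a knight.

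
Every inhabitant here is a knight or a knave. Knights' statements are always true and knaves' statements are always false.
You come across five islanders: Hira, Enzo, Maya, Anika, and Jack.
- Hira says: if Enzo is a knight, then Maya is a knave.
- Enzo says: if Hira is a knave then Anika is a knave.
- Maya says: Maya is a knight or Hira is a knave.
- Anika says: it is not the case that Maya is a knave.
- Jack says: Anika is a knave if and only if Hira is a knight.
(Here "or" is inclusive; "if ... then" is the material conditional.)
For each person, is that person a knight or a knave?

Hira is a knight, and the claim "if Enzo is a knight, then Maya is a knave" is indeed true.
Enzo is a knight; "if Hira is a knave then Anika is a knave" is true, as required.
Maya is a knave, so "Maya is a knight or Hira is a knave" must be false — and it is.
Anika is a knave, and the claim "it is not the case that Maya is a knave" is indeed false.
As a knight, Jack's statement "Anika is a knave if and only if Hira is a knight" should be true; it is.

Hira is a knight, Enzo is a knight, Maya is a knave, Anika is a knave, and Jack is a knight.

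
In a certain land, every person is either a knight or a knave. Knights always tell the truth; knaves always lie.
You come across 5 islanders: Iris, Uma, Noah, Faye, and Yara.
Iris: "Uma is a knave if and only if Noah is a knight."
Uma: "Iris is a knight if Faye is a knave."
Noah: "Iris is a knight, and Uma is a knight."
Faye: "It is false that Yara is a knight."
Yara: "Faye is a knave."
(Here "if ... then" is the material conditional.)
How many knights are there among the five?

The unique consistent assignment is Iris=knave, Uma=knave, Noah=knave, Faye=knave, Yara=knight.
That has 1 knight.

1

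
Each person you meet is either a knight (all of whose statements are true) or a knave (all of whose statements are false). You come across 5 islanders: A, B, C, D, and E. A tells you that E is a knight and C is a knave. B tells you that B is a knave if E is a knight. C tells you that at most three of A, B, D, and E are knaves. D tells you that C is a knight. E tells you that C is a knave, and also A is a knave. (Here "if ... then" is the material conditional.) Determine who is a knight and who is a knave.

A is a knave, B is a knight, C is a knight, D is a knight, and E is a knave.

Suppose A is a knight. Then A's statement "E is a knight and C is a knave" would have to be true. Checking the 16 ways to assign the others, none is consistent with every speaker.
(For instance, with B=knight, C=knight, D=knight, E=knave, A's claim "E is a knight and C is a knave" comes out false where it would need to be true.)
So A must be a knave, making "E is a knight and C is a knave" false. Taking A=knave, B=knight, C=knight, D=knight, E=knave, each remaining statement checks out:
  B (knight): "B is a knave if E is a knight" — true. ✓
  C (knight): "at most three of A, B, D, and E are knaves" — true. ✓
  D (knight): "C is a knight" — true. ✓
  E (knave): "C is a knave, and also A is a knave" — false. ✓
This is the unique consistent assignment.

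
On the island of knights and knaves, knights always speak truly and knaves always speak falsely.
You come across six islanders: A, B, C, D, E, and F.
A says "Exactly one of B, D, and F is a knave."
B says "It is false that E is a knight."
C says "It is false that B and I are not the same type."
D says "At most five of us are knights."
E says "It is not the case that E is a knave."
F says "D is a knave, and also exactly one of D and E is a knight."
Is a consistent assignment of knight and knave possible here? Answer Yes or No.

Yes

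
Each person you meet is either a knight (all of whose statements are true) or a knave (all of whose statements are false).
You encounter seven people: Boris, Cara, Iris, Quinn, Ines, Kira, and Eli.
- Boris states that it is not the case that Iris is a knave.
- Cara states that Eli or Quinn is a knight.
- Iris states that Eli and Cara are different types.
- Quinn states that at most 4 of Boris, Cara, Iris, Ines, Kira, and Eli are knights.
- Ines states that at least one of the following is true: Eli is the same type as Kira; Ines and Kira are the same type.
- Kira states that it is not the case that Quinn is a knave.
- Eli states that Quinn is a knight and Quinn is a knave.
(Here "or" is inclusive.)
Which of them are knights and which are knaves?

Knights: Boris, Cara, Iris, Quinn, and Kira. Knaves: Ines and Eli.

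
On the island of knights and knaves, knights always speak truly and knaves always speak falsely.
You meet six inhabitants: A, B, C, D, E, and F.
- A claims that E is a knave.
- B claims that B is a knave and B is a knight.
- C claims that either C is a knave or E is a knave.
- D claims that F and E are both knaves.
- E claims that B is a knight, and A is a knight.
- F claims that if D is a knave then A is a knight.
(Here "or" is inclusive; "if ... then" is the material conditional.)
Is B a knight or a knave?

B is a knave.

Consistent assignments: {A=knight, B=knave, C=knight, D=knave, E=knave, F=knight}
In every consistent assignment, B is a knave.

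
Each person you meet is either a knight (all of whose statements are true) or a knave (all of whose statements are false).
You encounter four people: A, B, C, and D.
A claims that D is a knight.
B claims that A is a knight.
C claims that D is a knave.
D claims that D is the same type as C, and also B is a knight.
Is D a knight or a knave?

Consistent assignments: {A=knave, B=knave, C=knight, D=knave}
In every consistent assignment, D is a knave.

D is a knave.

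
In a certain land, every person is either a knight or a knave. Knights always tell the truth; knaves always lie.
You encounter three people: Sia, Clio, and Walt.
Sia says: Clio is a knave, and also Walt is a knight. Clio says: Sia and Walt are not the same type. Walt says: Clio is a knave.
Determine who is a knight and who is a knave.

Knights: Sia and Walt. Knaves: Clio.

Sia is a knight, and the claim "Clio is a knave, and also Walt is a knight" is indeed true.
Clio (knave): "Sia and Walt are not the same type" — False. ✓
As a knight, Walt's statement "Clio is a knave" should be true; it is.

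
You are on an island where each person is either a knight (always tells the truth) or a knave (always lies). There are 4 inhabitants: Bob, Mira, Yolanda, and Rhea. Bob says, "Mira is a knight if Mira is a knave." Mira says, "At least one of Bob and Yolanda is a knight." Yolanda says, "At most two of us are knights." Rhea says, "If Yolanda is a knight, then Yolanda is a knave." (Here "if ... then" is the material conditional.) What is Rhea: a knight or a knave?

Rhea is a knight.

Consistent assignments: {Bob=knight, Mira=knight, Yolanda=knave, Rhea=knight}
In every consistent assignment, Rhea is a knight.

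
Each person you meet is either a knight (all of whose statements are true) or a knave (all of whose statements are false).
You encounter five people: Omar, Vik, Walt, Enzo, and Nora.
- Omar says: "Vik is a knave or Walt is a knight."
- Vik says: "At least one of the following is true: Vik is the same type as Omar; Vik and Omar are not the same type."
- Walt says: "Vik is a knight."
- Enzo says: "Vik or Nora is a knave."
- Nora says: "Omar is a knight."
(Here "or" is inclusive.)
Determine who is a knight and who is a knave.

Knights: Omar, Vik, Walt, and Nora. Knaves: Enzo.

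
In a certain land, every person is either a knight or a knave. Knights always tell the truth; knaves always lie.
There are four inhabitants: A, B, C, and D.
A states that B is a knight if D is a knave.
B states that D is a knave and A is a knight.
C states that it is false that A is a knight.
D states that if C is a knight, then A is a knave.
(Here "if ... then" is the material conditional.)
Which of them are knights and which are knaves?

A is a knight, B is a knave, C is a knave, and D is a knight.

A (knight): "B is a knight if D is a knave" — True. ✓
B is a knave, so "D is a knave and A is a knight" must be false — and it is.
C (knave): "it is false that A is a knight" — false. ✓
D is a knight, and the claim "if C is a knight, then A is a knave" is indeed True.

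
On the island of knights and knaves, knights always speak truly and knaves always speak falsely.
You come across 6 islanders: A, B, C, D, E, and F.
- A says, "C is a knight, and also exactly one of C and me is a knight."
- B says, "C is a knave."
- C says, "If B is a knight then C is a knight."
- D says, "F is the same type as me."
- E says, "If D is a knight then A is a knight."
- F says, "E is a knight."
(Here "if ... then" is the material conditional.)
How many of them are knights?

3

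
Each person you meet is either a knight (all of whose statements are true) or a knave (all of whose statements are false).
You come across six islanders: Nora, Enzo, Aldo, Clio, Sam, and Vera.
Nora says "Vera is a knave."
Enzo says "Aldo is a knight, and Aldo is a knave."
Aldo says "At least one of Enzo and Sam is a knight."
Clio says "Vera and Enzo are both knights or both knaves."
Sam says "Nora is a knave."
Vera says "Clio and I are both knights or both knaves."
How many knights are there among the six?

The unique consistent assignment is Nora=knight, Enzo=knave, Aldo=knave, Clio=knight, Sam=knave, Vera=knave.
That has 2 knights.

2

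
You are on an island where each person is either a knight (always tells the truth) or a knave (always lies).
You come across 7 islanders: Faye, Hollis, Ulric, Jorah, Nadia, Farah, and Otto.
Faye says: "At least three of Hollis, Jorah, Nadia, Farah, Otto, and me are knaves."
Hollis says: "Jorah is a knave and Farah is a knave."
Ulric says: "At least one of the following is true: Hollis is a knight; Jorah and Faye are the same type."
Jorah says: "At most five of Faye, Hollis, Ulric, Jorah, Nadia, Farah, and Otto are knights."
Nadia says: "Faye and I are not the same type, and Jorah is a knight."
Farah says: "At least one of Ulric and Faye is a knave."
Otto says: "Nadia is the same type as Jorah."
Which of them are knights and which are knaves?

As a knave, Faye's statement "at least three of Hollis, Jorah, Nadia, Farah, Otto, and me are knaves" should be false; it is.
Hollis is a knave; "Jorah is a knave and Farah is a knave" is false, as required.
Ulric is a knave; "at least one of the following is true: Hollis is a knight; Jorah and Faye are the same type" is false, as required.
Jorah is a knight, so "at most five of Faye, Hollis, Ulric, Jorah, Nadia, Farah, and Otto are knights" must be true — and it is.
Nadia is a knight; "Faye and I are not the same type, and Jorah is a knight" is true, as required.
Farah is a knight, so "at least one of Ulric and Faye is a knave" must be true — and it is.
Otto is a knight; "Nadia is the same type as Jorah" is true, as required.

Faye is a knave, Hollis is a knave, Ulric is a knave, Jorah is a knight, Nadia is a knight, Farah is a knight, and Otto is a knight.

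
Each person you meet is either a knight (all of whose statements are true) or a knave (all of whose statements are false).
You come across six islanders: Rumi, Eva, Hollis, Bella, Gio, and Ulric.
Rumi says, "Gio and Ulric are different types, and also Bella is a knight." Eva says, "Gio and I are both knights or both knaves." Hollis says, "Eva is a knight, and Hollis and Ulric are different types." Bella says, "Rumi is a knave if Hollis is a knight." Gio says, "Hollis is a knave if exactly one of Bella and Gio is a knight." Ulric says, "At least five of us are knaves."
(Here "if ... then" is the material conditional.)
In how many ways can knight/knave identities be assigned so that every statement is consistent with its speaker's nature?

2

Consistent assignments:
  Rumi=knight, Eva=knight, Hollis=knave, Bella=knight, Gio=knight, Ulric=knave
  Rumi=knight, Eva=knave, Hollis=knave, Bella=knight, Gio=knight, Ulric=knave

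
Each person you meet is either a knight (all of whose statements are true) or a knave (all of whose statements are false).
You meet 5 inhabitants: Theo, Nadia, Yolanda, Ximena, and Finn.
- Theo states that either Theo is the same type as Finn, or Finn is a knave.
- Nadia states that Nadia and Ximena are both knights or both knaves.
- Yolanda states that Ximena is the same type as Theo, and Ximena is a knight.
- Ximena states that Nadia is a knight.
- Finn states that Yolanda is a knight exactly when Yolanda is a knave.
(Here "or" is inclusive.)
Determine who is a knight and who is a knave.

Theo is a knight, Nadia is a knight, Yolanda is a knight, Ximena is a knight, and Finn is a knave.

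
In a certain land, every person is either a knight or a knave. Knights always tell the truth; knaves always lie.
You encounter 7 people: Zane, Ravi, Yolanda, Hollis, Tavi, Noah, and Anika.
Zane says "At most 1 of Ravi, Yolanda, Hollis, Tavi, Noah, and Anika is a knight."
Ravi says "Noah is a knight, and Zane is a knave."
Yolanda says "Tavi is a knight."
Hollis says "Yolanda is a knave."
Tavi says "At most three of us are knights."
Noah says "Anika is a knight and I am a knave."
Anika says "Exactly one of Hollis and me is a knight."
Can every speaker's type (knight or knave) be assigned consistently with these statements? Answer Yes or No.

Yes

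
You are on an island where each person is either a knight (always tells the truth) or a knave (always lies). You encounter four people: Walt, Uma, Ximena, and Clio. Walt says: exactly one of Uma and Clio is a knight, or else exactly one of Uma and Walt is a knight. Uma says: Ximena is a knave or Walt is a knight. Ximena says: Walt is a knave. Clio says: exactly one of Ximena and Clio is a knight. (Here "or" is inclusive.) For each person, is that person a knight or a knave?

Since Walt is a knight, "exactly one of Uma and Clio is a knight, or else exactly one of Uma and Walt is a knight" needs to be true, which holds.
As a knight, Uma's statement "Ximena is a knave or Walt is a knight" should be true; it is.
As a knave, Ximena's statement "Walt is a knave" should be false; it is.
Clio is a knave, and the claim "exactly one of Ximena and Clio is a knight" is indeed false.

Knights: Walt and Uma. Knaves: Ximena and Clio.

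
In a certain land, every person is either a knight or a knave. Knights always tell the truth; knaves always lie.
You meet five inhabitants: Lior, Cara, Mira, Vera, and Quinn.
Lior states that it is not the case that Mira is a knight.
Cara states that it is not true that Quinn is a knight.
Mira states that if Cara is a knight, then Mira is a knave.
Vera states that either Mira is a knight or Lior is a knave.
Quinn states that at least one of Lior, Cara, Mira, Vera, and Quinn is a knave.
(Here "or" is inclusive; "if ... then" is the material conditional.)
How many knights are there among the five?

3

The unique consistent assignment is Lior=knave, Cara=knave, Mira=knight, Vera=knight, Quinn=knight.
That has 3 knights.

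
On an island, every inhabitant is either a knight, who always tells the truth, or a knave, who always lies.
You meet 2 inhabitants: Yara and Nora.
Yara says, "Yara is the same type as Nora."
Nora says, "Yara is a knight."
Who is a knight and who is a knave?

Yara is a knight and Nora is a knight.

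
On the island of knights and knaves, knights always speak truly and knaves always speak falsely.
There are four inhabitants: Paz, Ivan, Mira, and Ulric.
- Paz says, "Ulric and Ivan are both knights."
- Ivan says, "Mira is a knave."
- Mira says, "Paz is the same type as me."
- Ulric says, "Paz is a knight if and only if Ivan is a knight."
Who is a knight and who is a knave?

Since Paz is a knight, "Ulric and Ivan are both knights" needs to be True, which holds.
Ivan (knight): "Mira is a knave" — True. ✓
Mira is a knave, and the claim "Paz is the same type as me" is indeed False.
Since Ulric is a knight, "Paz is a knight if and only if Ivan is a knight" needs to be True, which holds.

Knights: Paz, Ivan, and Ulric. Knaves: Mira.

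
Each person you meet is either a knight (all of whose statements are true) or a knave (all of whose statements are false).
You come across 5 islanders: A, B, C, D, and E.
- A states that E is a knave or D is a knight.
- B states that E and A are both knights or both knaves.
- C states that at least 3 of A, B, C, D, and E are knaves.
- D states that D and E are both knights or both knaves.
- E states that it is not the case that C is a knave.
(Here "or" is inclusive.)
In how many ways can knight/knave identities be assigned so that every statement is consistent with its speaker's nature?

Consistent assignments:
  A=knave, B=knave, C=knight, D=knave, E=knight

1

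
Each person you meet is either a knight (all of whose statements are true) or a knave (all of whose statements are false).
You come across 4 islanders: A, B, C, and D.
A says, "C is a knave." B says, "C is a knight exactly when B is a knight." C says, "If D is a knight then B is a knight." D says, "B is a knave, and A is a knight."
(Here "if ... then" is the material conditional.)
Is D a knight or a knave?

D is a knave.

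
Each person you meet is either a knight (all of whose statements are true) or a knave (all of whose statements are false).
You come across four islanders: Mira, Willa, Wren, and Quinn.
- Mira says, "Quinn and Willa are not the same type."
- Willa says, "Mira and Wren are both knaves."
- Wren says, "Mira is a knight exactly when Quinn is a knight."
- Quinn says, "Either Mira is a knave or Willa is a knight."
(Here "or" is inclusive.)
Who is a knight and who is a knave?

Mira is a knave, Willa is a knight, Wren is a knave, and Quinn is a knight.

Since Mira is a knave, "Quinn and Willa are not the same type" needs to be False, which holds.
Willa is a knight, and the claim "Mira and Wren are both knaves" is indeed True.
Since Wren is a knave, "Mira is a knight exactly when Quinn is a knight" needs to be False, which holds.
Since Quinn is a knight, "either Mira is a knave or Willa is a knight" needs to be True, which holds.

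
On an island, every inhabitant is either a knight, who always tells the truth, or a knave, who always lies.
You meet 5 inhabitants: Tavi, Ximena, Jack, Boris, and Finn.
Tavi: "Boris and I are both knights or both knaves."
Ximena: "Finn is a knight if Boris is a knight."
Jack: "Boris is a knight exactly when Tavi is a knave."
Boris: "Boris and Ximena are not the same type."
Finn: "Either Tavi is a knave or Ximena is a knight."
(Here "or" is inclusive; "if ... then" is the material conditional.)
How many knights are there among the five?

2

The unique consistent assignment is Tavi=knight, Ximena=knave, Jack=knave, Boris=knight, Finn=knave.
That has 2 knights.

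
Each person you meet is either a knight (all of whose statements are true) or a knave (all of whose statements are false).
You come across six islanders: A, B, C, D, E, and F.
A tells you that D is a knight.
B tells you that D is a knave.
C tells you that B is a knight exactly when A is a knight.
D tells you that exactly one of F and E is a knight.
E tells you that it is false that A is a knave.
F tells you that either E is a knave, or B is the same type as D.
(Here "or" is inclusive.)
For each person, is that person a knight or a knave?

Knights: A, D, and E. Knaves: B, C, and F.

A (knight): "D is a knight" — true. ✓
Since B is a knave, "D is a knave" needs to be False, which holds.
As a knave, C's statement "B is a knight exactly when A is a knight" should be False; it is.
D is a knight, and the claim "exactly one of F and E is a knight" is indeed true.
E is a knight, so "it is false that A is a knave" must be true — and it is.
F is a knave; "either E is a knave, or B is the same type as D" is False, as required.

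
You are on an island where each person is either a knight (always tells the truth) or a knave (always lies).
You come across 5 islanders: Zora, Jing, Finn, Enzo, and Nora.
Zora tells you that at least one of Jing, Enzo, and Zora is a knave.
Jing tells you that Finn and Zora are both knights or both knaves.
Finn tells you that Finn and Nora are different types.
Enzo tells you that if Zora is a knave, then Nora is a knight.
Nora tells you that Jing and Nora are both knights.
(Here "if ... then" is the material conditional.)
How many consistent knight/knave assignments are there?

1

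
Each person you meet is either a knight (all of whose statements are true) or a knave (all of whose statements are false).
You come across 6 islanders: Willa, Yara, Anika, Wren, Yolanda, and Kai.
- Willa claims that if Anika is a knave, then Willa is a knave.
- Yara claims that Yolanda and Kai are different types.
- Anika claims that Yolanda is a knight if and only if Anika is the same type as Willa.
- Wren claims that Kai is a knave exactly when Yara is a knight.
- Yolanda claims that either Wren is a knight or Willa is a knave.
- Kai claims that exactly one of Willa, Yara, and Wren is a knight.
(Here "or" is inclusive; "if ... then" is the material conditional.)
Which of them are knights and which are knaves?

Willa is a knight, Yara is a knight, Anika is a knight, Wren is a knight, Yolanda is a knight, and Kai is a knave.

Willa is a knight, so "if Anika is a knave, then Willa is a knave" must be True — and it is.
Yara (knight): "Yolanda and Kai are different types" — True. ✓
Anika is a knight, and the claim "Yolanda is a knight if and only if Anika is the same type as Willa" is indeed True.
Wren is a knight, and the claim "Kai is a knave exactly when Yara is a knight" is indeed True.
Since Yolanda is a knight, "either Wren is a knight or Willa is a knave" needs to be True, which holds.
Since Kai is a knave, "exactly one of Willa, Yara, and Wren is a knight" needs to be false, which holds.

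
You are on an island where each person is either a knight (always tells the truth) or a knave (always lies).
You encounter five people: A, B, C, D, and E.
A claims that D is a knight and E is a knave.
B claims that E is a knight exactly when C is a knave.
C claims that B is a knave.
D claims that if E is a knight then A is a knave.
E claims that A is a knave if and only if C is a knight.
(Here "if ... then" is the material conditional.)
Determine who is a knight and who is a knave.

Knights: C, D, and E. Knaves: A and B.

Suppose A is a knight. Then A's statement "D is a knight and E is a knave" would have to be true. Checking the 16 ways to assign the others, none is consistent with every speaker.
(For instance, with B=knave, C=knight, D=knight, E=knight, A's claim "D is a knight and E is a knave" comes out false where it would need to be true.)
So A must be a knave, making "D is a knight and E is a knave" false. Taking A=knave, B=knave, C=knight, D=knight, E=knight, each remaining statement checks out:
  B (knave): "E is a knight exactly when C is a knave" — false. ✓
  C (knight): "B is a knave" — true. ✓
  D (knight): "if E is a knight then A is a knave" — true. ✓
  E (knight): "A is a knave if and only if C is a knight" — true. ✓
This is the unique consistent assignment.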